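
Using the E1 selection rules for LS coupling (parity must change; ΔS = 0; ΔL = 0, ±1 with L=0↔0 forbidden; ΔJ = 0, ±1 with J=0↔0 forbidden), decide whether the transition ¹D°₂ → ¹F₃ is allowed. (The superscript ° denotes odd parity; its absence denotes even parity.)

allowed

Initial level: S=0, L=2, J=2, parity odd. Final level: S=0, L=3, J=3, parity even.
ΔS = 0: S: 0 → 0 — ✓.
ΔL = 0, ±1 (not L=0↔0): L: 2 → 3, ΔL = +1 — ✓.
Parity must change: odd → even — ✓.
ΔJ = 0, ±1 (not J=0↔0): J: 2 → 3, ΔJ = +1 — ✓.
All four E1 rules are satisfied.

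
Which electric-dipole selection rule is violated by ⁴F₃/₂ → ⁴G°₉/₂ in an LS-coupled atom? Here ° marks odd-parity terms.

the ΔJ = 0, ±1 rule

ΔS = 0: S: 3/2 → 3/2 — ✓.
ΔL = 0, ±1 (not L=0↔0): L: 3 → 4, ΔL = +1 — ✓.
ΔJ = 0, ±1 (not J=0↔0): J: 3/2 → 9/2, ΔJ = +3 — ✗.
Parity must change: even → odd — ✓.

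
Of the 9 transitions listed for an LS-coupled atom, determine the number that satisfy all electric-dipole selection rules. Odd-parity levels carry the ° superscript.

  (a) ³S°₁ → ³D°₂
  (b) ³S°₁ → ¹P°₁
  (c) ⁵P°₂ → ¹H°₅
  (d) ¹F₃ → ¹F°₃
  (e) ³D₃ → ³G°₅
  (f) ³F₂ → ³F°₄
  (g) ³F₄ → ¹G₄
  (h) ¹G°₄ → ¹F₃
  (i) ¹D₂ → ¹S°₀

(a) forbidden (parity, ΔL fail)
(b) forbidden (parity, ΔS fail)
(c) forbidden (parity, ΔS, ΔL, ΔJ fail)
(d) allowed
(e) forbidden (ΔL, ΔJ fail)
(f) forbidden (ΔJ fails)
(g) forbidden (parity, ΔS fail)
(h) allowed
(i) forbidden (ΔL, ΔJ fail)
Total allowed: 2 of 9.

2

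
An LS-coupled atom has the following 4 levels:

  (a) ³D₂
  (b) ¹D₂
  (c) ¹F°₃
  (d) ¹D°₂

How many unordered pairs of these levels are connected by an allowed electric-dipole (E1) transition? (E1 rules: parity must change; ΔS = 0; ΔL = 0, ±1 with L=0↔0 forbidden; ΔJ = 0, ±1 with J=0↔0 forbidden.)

2

(a)–(b): forbidden (parity, ΔS).
(a)–(c): forbidden (ΔS).
(a)–(d): forbidden (ΔS).
(b)–(c): allowed.
(b)–(d): allowed.
(c)–(d): forbidden (parity).
Allowed pairs: 2 of 6.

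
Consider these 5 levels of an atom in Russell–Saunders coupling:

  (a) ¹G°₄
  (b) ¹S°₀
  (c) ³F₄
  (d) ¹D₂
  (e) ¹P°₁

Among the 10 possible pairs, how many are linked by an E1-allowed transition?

(a)–(b): forbidden (parity, ΔL, ΔJ).
(a)–(c): forbidden (ΔS).
(a)–(d): forbidden (ΔL, ΔJ).
(a)–(e): forbidden (parity, ΔL, ΔJ).
(b)–(c): forbidden (ΔS, ΔL, ΔJ).
(b)–(d): forbidden (ΔL, ΔJ).
(b)–(e): forbidden (parity).
(c)–(d): forbidden (parity, ΔS, ΔJ).
(c)–(e): forbidden (ΔS, ΔL, ΔJ).
(d)–(e): allowed.
Allowed pairs: 1 of 10.

1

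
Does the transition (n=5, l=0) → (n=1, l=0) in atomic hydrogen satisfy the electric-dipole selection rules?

Δl = 0 − 0 = +0; the E1 rule Δl = ±1 is fails.
The transition is electric-dipole forbidden.

forbidden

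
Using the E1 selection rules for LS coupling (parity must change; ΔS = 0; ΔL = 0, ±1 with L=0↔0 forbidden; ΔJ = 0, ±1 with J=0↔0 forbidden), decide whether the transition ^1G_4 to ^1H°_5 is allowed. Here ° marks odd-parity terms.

allowed

Reading off the term symbols: S 0→0, L 4→5, J 4→5, parity even→odd.
Parity must change: even → odd — ✓.
ΔS = 0: S: 0 → 0 — ✓.
ΔL = 0, ±1 (not L=0↔0): L: 4 → 5, ΔL = +1 — ✓.
ΔJ = 0, ±1 (not J=0↔0): J: 4 → 5, ΔJ = +1 — ✓.
All four E1 rules are satisfied.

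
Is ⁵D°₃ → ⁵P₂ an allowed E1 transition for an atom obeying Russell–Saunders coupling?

allowed

Parity must change: odd → even — satisfied.
ΔS = 0: S: 2 → 2 — satisfied.
ΔL = 0, ±1 (not L=0↔0): L: 2 → 1, ΔL = -1 — satisfied.
ΔJ = 0, ±1 (not J=0↔0): J: 3 → 2, ΔJ = -1 — satisfied.
All four E1 rules are satisfied.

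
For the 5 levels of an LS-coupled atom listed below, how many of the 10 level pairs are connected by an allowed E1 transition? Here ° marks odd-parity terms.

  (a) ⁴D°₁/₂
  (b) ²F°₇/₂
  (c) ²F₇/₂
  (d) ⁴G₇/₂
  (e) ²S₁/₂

1

(a)–(b): forbidden (parity, ΔS, ΔJ).
(a)–(c): forbidden (ΔS, ΔJ).
(a)–(d): forbidden (ΔL, ΔJ).
(a)–(e): forbidden (ΔS, ΔL).
(b)–(c): allowed.
(b)–(d): forbidden (ΔS).
(b)–(e): forbidden (ΔL, ΔJ).
(c)–(d): forbidden (parity, ΔS).
(c)–(e): forbidden (parity, ΔL, ΔJ).
(d)–(e): forbidden (parity, ΔS, ΔL, ΔJ).
Allowed pairs: 1 of 10.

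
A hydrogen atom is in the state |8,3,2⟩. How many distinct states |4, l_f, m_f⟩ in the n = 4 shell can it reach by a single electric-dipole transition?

2

E1 requires Δl = ±1, so l_f ∈ {2, 4}; with 0 ≤ l_f ≤ n_f−1 = 3, the allowed l_f values are {2}.
For l_f = 2: m_f ∈ {m_i−1, m_i, m_i+1} ∩ [−2, 2] = {1, 2} → 2 states.
Total: 2.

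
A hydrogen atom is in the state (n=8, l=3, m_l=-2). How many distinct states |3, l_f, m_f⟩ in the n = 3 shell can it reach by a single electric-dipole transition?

2

E1 requires Δl = ±1, so l_f ∈ {2, 4}; with 0 ≤ l_f ≤ n_f−1 = 2, the allowed l_f values are {2}.
For l_f = 2: m_f ∈ {m_i−1, m_i, m_i+1} ∩ [−2, 2] = {-2, -1} → 2 states.
Total: 2.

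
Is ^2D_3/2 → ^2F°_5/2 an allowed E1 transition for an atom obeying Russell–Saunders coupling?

Parity must change: even → odd — satisfied.
ΔS = 0: S: 1/2 → 1/2 — satisfied.
ΔL = 0, ±1 (not L=0↔0): L: 2 → 3, ΔL = +1 — satisfied.
ΔJ = 0, ±1 (not J=0↔0): J: 3/2 → 5/2, ΔJ = +1 — satisfied.
All four E1 rules are satisfied.

allowed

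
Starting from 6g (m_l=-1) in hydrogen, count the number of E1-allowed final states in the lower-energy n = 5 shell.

3

E1 requires Δl = ±1, so l_f ∈ {3, 5}; with 0 ≤ l_f ≤ n_f−1 = 4, the allowed l_f values are {3}.
For l_f = 3: m_f ∈ {m_i−1, m_i, m_i+1} ∩ [−3, 3] = {-2, -1, 0} → 3 states.
Total: 3.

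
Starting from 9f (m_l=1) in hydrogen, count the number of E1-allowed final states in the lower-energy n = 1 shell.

0

E1 requires l_f ∈ {2, 4}, but neither lies in [0, 0], so no final state is reachable.
Total: 0.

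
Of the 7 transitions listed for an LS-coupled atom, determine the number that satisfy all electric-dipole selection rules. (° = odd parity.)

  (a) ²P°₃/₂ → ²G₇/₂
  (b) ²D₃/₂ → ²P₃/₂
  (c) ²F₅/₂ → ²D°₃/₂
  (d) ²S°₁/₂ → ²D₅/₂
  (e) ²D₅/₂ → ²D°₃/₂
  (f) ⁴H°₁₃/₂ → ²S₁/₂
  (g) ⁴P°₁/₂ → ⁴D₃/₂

(a) forbidden (ΔL, ΔJ fail)
(b) forbidden (parity fails)
(c) allowed
(d) forbidden (ΔL, ΔJ fail)
(e) allowed
(f) forbidden (ΔS, ΔL, ΔJ fail)
(g) allowed
Total allowed: 3 of 7.

3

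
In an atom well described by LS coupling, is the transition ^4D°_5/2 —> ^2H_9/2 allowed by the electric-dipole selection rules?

forbidden

Initial level: S=3/2, L=2, J=5/2, parity odd. Final level: S=1/2, L=5, J=9/2, parity even.
ΔS = 0: S: 3/2 → 1/2 — fails.
ΔL = 0, ±1 (not L=0↔0): L: 2 → 5, ΔL = +3 — fails.
ΔJ = 0, ±1 (not J=0↔0): J: 5/2 → 9/2, ΔJ = +2 — fails.
Parity must change: odd → even — ok.
Rule(s) violated: ΔS, ΔL, ΔJ.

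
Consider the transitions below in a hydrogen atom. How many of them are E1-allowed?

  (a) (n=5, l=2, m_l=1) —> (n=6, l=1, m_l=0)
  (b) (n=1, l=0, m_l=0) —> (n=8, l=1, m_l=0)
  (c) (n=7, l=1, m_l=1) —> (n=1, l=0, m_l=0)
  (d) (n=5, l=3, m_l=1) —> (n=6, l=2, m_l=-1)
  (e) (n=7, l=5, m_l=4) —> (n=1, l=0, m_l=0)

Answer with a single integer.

(a) allowed
(b) allowed
(c) allowed
(d) forbidden — Δm_l = -2 (E1 requires Δm_l = 0, ±1)
(e) forbidden — Δl = -5 (E1 requires Δl = ±1); Δm_l = -4 (E1 requires Δm_l = 0, ±1)
Total allowed: 3 of 5.

3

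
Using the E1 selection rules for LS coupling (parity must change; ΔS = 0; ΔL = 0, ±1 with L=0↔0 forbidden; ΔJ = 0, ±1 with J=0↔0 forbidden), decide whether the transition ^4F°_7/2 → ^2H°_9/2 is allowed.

forbidden

Parity must change: odd → odd — violated.
ΔS = 0: S: 3/2 → 1/2 — violated.
ΔL = 0, ±1 (not L=0↔0): L: 3 → 5, ΔL = +2 — violated.
ΔJ = 0, ±1 (not J=0↔0): J: 7/2 → 9/2, ΔJ = +1 — satisfied.
Rule(s) violated: parity, ΔS, ΔL.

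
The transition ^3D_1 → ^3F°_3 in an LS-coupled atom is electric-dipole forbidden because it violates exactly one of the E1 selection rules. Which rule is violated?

the ΔJ = 0, ±1 rule

Reading off the term symbols: S 1→1, L 2→3, J 1→3, parity even→odd.
ΔJ = 0, ±1 (not J=0↔0): J: 1 → 3, ΔJ = +2 — fails.
ΔS = 0: S: 1 → 1 — passes.
ΔL = 0, ±1 (not L=0↔0): L: 2 → 3, ΔL = +1 — passes.
Parity must change: even → odd — passes.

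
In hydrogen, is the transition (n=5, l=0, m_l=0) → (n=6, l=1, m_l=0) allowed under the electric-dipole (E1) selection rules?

Δl = 1 − 0 = +1; the E1 rule Δl = ±1 is ✓.
m_l: 0 → 0 (Δm_l = +0). |Δm_l| ≤ 1 ✓.
All E1 selection rules are satisfied.

allowed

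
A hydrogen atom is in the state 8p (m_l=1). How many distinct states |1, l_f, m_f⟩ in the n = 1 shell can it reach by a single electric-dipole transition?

1

E1 requires Δl = ±1, so l_f ∈ {0, 2}; with 0 ≤ l_f ≤ n_f−1 = 0, the allowed l_f values are {0}.
For l_f = 0: m_f ∈ {m_i−1, m_i, m_i+1} ∩ [−0, 0] = {0} → 1 state.
Total: 1.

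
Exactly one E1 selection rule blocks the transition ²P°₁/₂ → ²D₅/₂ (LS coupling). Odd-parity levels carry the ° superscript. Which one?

the ΔJ = 0, ±1 rule

Parity must change: odd → even — ✓.
ΔJ = 0, ±1 (not J=0↔0): J: 1/2 → 5/2, ΔJ = +2 — ✗.
ΔL = 0, ±1 (not L=0↔0): L: 1 → 2, ΔL = +1 — ✓.
ΔS = 0: S: 1/2 → 1/2 — ✓.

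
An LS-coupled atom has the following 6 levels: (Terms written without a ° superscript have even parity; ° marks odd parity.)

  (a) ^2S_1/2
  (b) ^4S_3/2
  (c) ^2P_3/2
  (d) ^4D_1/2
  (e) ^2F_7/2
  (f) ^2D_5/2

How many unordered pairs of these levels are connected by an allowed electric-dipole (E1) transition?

0

(a)–(b): forbidden (parity, ΔS, ΔL).
(a)–(c): forbidden (parity).
(a)–(d): forbidden (parity, ΔS, ΔL).
(a)–(e): forbidden (parity, ΔL, ΔJ).
(a)–(f): forbidden (parity, ΔL, ΔJ).
(b)–(c): forbidden (parity, ΔS).
(b)–(d): forbidden (parity, ΔL).
(b)–(e): forbidden (parity, ΔS, ΔL, ΔJ).
(b)–(f): forbidden (parity, ΔS, ΔL).
(c)–(d): forbidden (parity, ΔS).
(c)–(e): forbidden (parity, ΔL, ΔJ).
(c)–(f): forbidden (parity).
(d)–(e): forbidden (parity, ΔS, ΔJ).
(d)–(f): forbidden (parity, ΔS, ΔJ).
(e)–(f): forbidden (parity).
Allowed pairs: 0 of 15.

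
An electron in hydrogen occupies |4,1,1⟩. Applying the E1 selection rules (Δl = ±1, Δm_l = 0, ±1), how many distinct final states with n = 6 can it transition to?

4

E1 requires Δl = ±1, so l_f ∈ {0, 2}; with 0 ≤ l_f ≤ n_f−1 = 5, the allowed l_f values are {0, 2}.
For l_f = 0: m_f ∈ {m_i−1, m_i, m_i+1} ∩ [−0, 0] = {0} → 1 state.
For l_f = 2: m_f ∈ {m_i−1, m_i, m_i+1} ∩ [−2, 2] = {0, 1, 2} → 3 states.
Total: 4.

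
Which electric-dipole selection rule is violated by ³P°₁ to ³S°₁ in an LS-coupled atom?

parity

Parity must change: odd → odd — fails.
ΔS = 0: S: 1 → 1 — ok.
ΔL = 0, ±1 (not L=0↔0): L: 1 → 0, ΔL = -1 — ok.
ΔJ = 0, ±1 (not J=0↔0): J: 1 → 1, ΔJ = +0 — ok.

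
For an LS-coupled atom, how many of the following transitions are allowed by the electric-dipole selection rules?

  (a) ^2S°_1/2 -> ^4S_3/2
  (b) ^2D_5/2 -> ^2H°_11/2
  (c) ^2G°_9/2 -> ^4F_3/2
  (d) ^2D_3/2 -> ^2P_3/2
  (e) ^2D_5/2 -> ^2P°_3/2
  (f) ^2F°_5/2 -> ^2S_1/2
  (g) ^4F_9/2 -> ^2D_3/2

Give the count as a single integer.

(a) forbidden (ΔS, ΔL fail)
(b) forbidden (ΔL, ΔJ fail)
(c) forbidden (ΔS, ΔJ fail)
(d) forbidden (parity fails)
(e) allowed
(f) forbidden (ΔL, ΔJ fail)
(g) forbidden (parity, ΔS, ΔJ fail)
Total allowed: 1 of 7.

1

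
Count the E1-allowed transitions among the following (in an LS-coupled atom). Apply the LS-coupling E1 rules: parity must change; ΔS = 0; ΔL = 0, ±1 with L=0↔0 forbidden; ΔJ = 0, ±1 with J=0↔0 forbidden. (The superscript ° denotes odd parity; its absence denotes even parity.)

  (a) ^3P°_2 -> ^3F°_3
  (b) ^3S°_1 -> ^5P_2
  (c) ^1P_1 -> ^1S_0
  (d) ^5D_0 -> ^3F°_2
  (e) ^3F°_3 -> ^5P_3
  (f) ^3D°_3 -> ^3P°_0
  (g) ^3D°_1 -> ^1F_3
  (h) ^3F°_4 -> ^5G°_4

(a) forbidden (parity, ΔL fail)
(b) forbidden (ΔS fails)
(c) forbidden (parity fails)
(d) forbidden (ΔS, ΔJ fail)
(e) forbidden (ΔS, ΔL fail)
(f) forbidden (parity, ΔJ fail)
(g) forbidden (ΔS, ΔJ fail)
(h) forbidden (parity, ΔS fail)
Total allowed: 0 of 8.

0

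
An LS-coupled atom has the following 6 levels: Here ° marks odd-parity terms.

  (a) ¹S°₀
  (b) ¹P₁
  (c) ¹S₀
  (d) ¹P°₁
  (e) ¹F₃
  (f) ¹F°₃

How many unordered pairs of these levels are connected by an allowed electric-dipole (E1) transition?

(a)–(b): allowed.
(a)–(c): forbidden (ΔL, ΔJ).
(a)–(d): forbidden (parity).
(a)–(e): forbidden (ΔL, ΔJ).
(a)–(f): forbidden (parity, ΔL, ΔJ).
(b)–(c): forbidden (parity).
(b)–(d): allowed.
(b)–(e): forbidden (parity, ΔL, ΔJ).
(b)–(f): forbidden (ΔL, ΔJ).
(c)–(d): allowed.
(c)–(e): forbidden (parity, ΔL, ΔJ).
(c)–(f): forbidden (ΔL, ΔJ).
(d)–(e): forbidden (ΔL, ΔJ).
(d)–(f): forbidden (parity, ΔL, ΔJ).
(e)–(f): allowed.
Allowed pairs: 4 of 15.

4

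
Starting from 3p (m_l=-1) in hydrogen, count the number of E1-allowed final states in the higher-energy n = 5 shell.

E1 requires Δl = ±1, so l_f ∈ {0, 2}; with 0 ≤ l_f ≤ n_f−1 = 4, the allowed l_f values are {0, 2}.
For l_f = 0: m_f ∈ {m_i−1, m_i, m_i+1} ∩ [−0, 0] = {0} → 1 state.
For l_f = 2: m_f ∈ {m_i−1, m_i, m_i+1} ∩ [−2, 2] = {-2, -1, 0} → 3 states.
Total: 4.

4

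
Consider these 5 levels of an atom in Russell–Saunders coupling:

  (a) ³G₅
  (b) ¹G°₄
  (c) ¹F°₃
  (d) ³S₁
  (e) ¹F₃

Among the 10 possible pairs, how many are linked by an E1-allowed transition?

(a)–(b): forbidden (ΔS).
(a)–(c): forbidden (ΔS, ΔJ).
(a)–(d): forbidden (parity, ΔL, ΔJ).
(a)–(e): forbidden (parity, ΔS, ΔJ).
(b)–(c): forbidden (parity).
(b)–(d): forbidden (ΔS, ΔL, ΔJ).
(b)–(e): allowed.
(c)–(d): forbidden (ΔS, ΔL, ΔJ).
(c)–(e): allowed.
(d)–(e): forbidden (parity, ΔS, ΔL, ΔJ).
Allowed pairs: 2 of 10.

2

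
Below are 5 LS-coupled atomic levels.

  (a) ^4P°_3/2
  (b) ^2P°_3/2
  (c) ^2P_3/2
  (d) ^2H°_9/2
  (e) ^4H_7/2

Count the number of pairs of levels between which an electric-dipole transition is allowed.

1

(a)–(b): forbidden (parity, ΔS).
(a)–(c): forbidden (ΔS).
(a)–(d): forbidden (parity, ΔS, ΔL, ΔJ).
(a)–(e): forbidden (ΔL, ΔJ).
(b)–(c): allowed.
(b)–(d): forbidden (parity, ΔL, ΔJ).
(b)–(e): forbidden (ΔS, ΔL, ΔJ).
(c)–(d): forbidden (ΔL, ΔJ).
(c)–(e): forbidden (parity, ΔS, ΔL, ΔJ).
(d)–(e): forbidden (ΔS).
Allowed pairs: 1 of 10.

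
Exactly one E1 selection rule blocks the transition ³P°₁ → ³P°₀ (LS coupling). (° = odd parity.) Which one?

parity

ΔJ = 0, ±1 (not J=0↔0): J: 1 → 0, ΔJ = -1 — passes.
ΔL = 0, ±1 (not L=0↔0): L: 1 → 1, ΔL = +0 — passes.
Parity must change: odd → odd — fails.
ΔS = 0: S: 1 → 1 — passes.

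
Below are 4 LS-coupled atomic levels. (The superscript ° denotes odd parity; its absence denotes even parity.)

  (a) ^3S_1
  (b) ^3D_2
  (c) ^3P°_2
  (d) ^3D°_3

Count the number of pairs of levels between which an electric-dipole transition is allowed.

3

(a)–(b): forbidden (parity, ΔL).
(a)–(c): allowed.
(a)–(d): forbidden (ΔL, ΔJ).
(b)–(c): allowed.
(b)–(d): allowed.
(c)–(d): forbidden (parity).
Allowed pairs: 3 of 6.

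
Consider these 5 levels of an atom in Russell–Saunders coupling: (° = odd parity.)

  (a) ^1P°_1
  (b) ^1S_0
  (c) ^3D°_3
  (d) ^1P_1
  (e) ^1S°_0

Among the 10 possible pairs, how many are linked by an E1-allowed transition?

(a)–(b): allowed.
(a)–(c): forbidden (parity, ΔS, ΔJ).
(a)–(d): allowed.
(a)–(e): forbidden (parity).
(b)–(c): forbidden (ΔS, ΔL, ΔJ).
(b)–(d): forbidden (parity).
(b)–(e): forbidden (ΔL, ΔJ).
(c)–(d): forbidden (ΔS, ΔJ).
(c)–(e): forbidden (parity, ΔS, ΔL, ΔJ).
(d)–(e): allowed.
Allowed pairs: 3 of 10.

3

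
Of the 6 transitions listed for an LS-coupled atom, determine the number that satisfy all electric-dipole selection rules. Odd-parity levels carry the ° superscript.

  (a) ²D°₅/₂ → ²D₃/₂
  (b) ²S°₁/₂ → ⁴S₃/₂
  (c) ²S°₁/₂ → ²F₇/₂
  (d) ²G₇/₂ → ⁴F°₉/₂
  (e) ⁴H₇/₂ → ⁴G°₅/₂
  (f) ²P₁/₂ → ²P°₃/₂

3

(a) allowed
(b) forbidden (ΔS, ΔL fail)
(c) forbidden (ΔL, ΔJ fail)
(d) forbidden (ΔS fails)
(e) allowed
(f) allowed
Total allowed: 3 of 6.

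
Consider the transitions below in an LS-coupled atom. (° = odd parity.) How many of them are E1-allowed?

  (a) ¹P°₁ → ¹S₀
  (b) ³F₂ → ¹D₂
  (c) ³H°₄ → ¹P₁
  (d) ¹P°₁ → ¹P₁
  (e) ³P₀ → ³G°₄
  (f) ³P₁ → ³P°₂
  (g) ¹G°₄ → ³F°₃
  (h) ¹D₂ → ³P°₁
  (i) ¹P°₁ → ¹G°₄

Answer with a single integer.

3

(a) allowed
(b) forbidden (parity, ΔS fail)
(c) forbidden (ΔS, ΔL, ΔJ fail)
(d) allowed
(e) forbidden (ΔL, ΔJ fail)
(f) allowed
(g) forbidden (parity, ΔS fail)
(h) forbidden (ΔS fails)
(i) forbidden (parity, ΔL, ΔJ fail)
Total allowed: 3 of 9.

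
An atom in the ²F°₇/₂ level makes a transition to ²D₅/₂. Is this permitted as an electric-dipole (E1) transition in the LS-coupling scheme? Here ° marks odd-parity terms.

Reading off the term symbols: S 1/2→1/2, L 3→2, J 7/2→5/2, parity odd→even.
ΔS = 0: S: 1/2 → 1/2 — satisfied.
ΔL = 0, ±1 (not L=0↔0): L: 3 → 2, ΔL = -1 — satisfied.
Parity must change: odd → even — satisfied.
ΔJ = 0, ±1 (not J=0↔0): J: 7/2 → 5/2, ΔJ = -1 — satisfied.
All four E1 rules are satisfied.

allowed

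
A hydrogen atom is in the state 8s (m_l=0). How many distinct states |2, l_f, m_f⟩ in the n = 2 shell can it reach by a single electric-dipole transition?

3

E1 requires Δl = ±1, so l_f ∈ {-1, 1}; with 0 ≤ l_f ≤ n_f−1 = 1, the allowed l_f values are {1}.
For l_f = 1: m_f ∈ {m_i−1, m_i, m_i+1} ∩ [−1, 1] = {-1, 0, 1} → 3 states.
Total: 3.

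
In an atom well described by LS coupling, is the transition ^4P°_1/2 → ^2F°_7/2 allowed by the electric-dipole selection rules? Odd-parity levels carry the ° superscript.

Reading off the term symbols: S 3/2→1/2, L 1→3, J 1/2→7/2, parity odd→odd.
Parity must change: odd → odd — ✗.
ΔL = 0, ±1 (not L=0↔0): L: 1 → 3, ΔL = +2 — ✗.
ΔJ = 0, ±1 (not J=0↔0): J: 1/2 → 7/2, ΔJ = +3 — ✗.
ΔS = 0: S: 3/2 → 1/2 — ✗.
Rule(s) violated: parity, ΔS, ΔL, ΔJ.

forbidden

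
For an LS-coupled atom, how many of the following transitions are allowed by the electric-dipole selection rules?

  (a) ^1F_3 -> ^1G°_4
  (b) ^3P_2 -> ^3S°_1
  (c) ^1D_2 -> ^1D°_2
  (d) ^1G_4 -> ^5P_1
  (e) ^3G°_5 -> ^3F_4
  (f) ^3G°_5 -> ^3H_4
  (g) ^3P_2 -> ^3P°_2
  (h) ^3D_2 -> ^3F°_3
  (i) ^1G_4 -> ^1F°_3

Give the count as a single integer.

(a) allowed
(b) allowed
(c) allowed
(d) forbidden (parity, ΔS, ΔL, ΔJ fail)
(e) allowed
(f) allowed
(g) allowed
(h) allowed
(i) allowed
Total allowed: 8 of 9.

8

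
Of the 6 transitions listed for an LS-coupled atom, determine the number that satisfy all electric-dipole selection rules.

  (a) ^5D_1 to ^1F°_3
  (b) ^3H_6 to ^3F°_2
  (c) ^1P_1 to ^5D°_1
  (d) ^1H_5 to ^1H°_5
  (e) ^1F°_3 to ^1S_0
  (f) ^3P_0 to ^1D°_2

1

(a) forbidden (ΔS, ΔJ fail)
(b) forbidden (ΔL, ΔJ fail)
(c) forbidden (ΔS fails)
(d) allowed
(e) forbidden (ΔL, ΔJ fail)
(f) forbidden (ΔS, ΔJ fail)
Total allowed: 1 of 6.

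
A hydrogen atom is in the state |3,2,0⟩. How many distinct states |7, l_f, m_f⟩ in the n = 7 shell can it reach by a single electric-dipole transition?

E1 requires Δl = ±1, so l_f ∈ {1, 3}; with 0 ≤ l_f ≤ n_f−1 = 6, the allowed l_f values are {1, 3}.
For l_f = 1: m_f ∈ {m_i−1, m_i, m_i+1} ∩ [−1, 1] = {-1, 0, 1} → 3 states.
For l_f = 3: m_f ∈ {m_i−1, m_i, m_i+1} ∩ [−3, 3] = {-1, 0, 1} → 3 states.
Total: 6.

6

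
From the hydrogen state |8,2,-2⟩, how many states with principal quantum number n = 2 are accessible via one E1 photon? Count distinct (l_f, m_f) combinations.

1

E1 requires Δl = ±1, so l_f ∈ {1, 3}; with 0 ≤ l_f ≤ n_f−1 = 1, the allowed l_f values are {1}.
For l_f = 1: m_f ∈ {m_i−1, m_i, m_i+1} ∩ [−1, 1] = {-1} → 1 state.
Total: 1.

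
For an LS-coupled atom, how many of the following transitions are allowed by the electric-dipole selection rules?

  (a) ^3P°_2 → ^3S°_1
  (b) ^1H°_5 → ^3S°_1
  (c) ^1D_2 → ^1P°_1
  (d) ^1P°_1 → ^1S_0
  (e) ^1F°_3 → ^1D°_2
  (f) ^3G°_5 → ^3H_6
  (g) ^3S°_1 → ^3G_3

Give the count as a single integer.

(a) forbidden (parity fails)
(b) forbidden (parity, ΔS, ΔL, ΔJ fail)
(c) allowed
(d) allowed
(e) forbidden (parity fails)
(f) allowed
(g) forbidden (ΔL, ΔJ fail)
Total allowed: 3 of 7.

3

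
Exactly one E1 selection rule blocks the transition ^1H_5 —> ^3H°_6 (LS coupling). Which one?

Initial level: S=0, L=5, J=5, parity even. Final level: S=1, L=5, J=6, parity odd.
Parity must change: even → odd — satisfied.
ΔS = 0: S: 0 → 1 — violated.
ΔL = 0, ±1 (not L=0↔0): L: 5 → 5, ΔL = +0 — satisfied.
ΔJ = 0, ±1 (not J=0↔0): J: 5 → 6, ΔJ = +1 — satisfied.

the ΔS = 0 rule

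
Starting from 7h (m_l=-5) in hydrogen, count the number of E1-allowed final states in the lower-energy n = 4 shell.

E1 requires l_f ∈ {4, 6}, but neither lies in [0, 3], so no final state is reachable.
Total: 0.

0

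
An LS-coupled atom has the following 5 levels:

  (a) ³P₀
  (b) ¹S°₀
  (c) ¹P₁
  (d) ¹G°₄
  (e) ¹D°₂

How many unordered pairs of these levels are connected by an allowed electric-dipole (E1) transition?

(a)–(b): forbidden (ΔS, ΔJ).
(a)–(c): forbidden (parity, ΔS).
(a)–(d): forbidden (ΔS, ΔL, ΔJ).
(a)–(e): forbidden (ΔS, ΔJ).
(b)–(c): allowed.
(b)–(d): forbidden (parity, ΔL, ΔJ).
(b)–(e): forbidden (parity, ΔL, ΔJ).
(c)–(d): forbidden (ΔL, ΔJ).
(c)–(e): allowed.
(d)–(e): forbidden (parity, ΔL, ΔJ).
Allowed pairs: 2 of 10.

2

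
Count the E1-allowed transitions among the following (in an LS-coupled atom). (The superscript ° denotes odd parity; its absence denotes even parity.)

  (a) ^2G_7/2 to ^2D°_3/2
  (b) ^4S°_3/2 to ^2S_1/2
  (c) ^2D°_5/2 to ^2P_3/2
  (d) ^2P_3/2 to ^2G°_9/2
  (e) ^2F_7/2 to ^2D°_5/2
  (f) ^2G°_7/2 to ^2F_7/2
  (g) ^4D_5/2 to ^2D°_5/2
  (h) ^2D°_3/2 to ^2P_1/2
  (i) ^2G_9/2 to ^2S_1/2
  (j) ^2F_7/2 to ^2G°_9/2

5

(a) forbidden (ΔL, ΔJ fail)
(b) forbidden (ΔS, ΔL fail)
(c) allowed
(d) forbidden (ΔL, ΔJ fail)
(e) allowed
(f) allowed
(g) forbidden (ΔS fails)
(h) allowed
(i) forbidden (parity, ΔL, ΔJ fail)
(j) allowed
Total allowed: 5 of 10.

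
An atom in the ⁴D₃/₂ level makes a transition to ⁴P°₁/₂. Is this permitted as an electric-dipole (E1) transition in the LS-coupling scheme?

allowed

ΔJ = 0, ±1 (not J=0↔0): J: 3/2 → 1/2, ΔJ = -1 — passes.
ΔL = 0, ±1 (not L=0↔0): L: 2 → 1, ΔL = -1 — passes.
ΔS = 0: S: 3/2 → 3/2 — passes.
Parity must change: even → odd — passes.
All four E1 rules are satisfied.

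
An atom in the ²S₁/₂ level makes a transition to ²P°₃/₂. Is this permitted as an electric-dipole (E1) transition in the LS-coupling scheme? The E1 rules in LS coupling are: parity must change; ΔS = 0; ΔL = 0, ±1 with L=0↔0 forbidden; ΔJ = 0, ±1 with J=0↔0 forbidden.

allowed

Initial level: S=1/2, L=0, J=1/2, parity even. Final level: S=1/2, L=1, J=3/2, parity odd.
Parity must change: even → odd — ok.
ΔS = 0: S: 1/2 → 1/2 — ok.
ΔL = 0, ±1 (not L=0↔0): L: 0 → 1, ΔL = +1 — ok.
ΔJ = 0, ±1 (not J=0↔0): J: 1/2 → 3/2, ΔJ = +1 — ok.
All four E1 rules are satisfied.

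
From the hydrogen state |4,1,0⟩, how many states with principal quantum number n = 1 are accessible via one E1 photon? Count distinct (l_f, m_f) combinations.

E1 requires Δl = ±1, so l_f ∈ {0, 2}; with 0 ≤ l_f ≤ n_f−1 = 0, the allowed l_f values are {0}.
For l_f = 0: m_f ∈ {m_i−1, m_i, m_i+1} ∩ [−0, 0] = {0} → 1 state.
Total: 1.

1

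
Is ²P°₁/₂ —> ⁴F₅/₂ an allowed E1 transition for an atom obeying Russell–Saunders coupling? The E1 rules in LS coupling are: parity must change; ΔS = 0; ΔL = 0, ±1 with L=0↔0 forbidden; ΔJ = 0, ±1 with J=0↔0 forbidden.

forbidden

Initial level: S=1/2, L=1, J=1/2, parity odd. Final level: S=3/2, L=3, J=5/2, parity even.
Parity must change: odd → even — satisfied.
ΔS = 0: S: 1/2 → 3/2 — violated.
ΔL = 0, ±1 (not L=0↔0): L: 1 → 3, ΔL = +2 — violated.
ΔJ = 0, ±1 (not J=0↔0): J: 1/2 → 5/2, ΔJ = +2 — violated.
Rule(s) violated: ΔS, ΔL, ΔJ.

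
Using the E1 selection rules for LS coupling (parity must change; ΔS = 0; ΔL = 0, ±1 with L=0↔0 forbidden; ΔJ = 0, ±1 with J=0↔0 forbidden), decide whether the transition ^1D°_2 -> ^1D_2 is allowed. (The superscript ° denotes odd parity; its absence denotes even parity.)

allowed

Reading off the term symbols: S 0→0, L 2→2, J 2→2, parity odd→even.
Parity must change: odd → even — satisfied.
ΔS = 0: S: 0 → 0 — satisfied.
ΔL = 0, ±1 (not L=0↔0): L: 2 → 2, ΔL = +0 — satisfied.
ΔJ = 0, ±1 (not J=0↔0): J: 2 → 2, ΔJ = +0 — satisfied.
All four E1 rules are satisfied.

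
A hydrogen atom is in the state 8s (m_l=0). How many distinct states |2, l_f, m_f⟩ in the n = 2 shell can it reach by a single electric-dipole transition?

3

E1 requires Δl = ±1, so l_f ∈ {-1, 1}; with 0 ≤ l_f ≤ n_f−1 = 1, the allowed l_f values are {1}.
For l_f = 1: m_f ∈ {m_i−1, m_i, m_i+1} ∩ [−1, 1] = {-1, 0, 1} → 3 states.
Total: 3.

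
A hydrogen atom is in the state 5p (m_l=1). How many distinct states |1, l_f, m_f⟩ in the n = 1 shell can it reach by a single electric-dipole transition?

E1 requires Δl = ±1, so l_f ∈ {0, 2}; with 0 ≤ l_f ≤ n_f−1 = 0, the allowed l_f values are {0}.
For l_f = 0: m_f ∈ {m_i−1, m_i, m_i+1} ∩ [−0, 0] = {0} → 1 state.
Total: 1.

1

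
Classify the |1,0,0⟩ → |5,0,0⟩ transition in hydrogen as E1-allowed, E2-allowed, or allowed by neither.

neither

Δl = 0 − 0 = +0; l_i + l_f = 0.
Δm_l = +0.
E1 (Δl = ±1, |Δm_l| ≤ 1): not satisfied.
E2 (Δl = 0,±2, l_i+l_f ≥ 2, |Δm_l| ≤ 2): not satisfied.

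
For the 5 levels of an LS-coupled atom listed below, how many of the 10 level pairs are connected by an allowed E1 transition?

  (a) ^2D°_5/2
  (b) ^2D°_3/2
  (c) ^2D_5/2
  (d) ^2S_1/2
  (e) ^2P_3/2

4

(a)–(b): forbidden (parity).
(a)–(c): allowed.
(a)–(d): forbidden (ΔL, ΔJ).
(a)–(e): allowed.
(b)–(c): allowed.
(b)–(d): forbidden (ΔL).
(b)–(e): allowed.
(c)–(d): forbidden (parity, ΔL, ΔJ).
(c)–(e): forbidden (parity).
(d)–(e): forbidden (parity).
Allowed pairs: 4 of 10.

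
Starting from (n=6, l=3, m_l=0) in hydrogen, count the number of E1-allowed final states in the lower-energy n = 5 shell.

E1 requires Δl = ±1, so l_f ∈ {2, 4}; with 0 ≤ l_f ≤ n_f−1 = 4, the allowed l_f values are {2, 4}.
For l_f = 2: m_f ∈ {m_i−1, m_i, m_i+1} ∩ [−2, 2] = {-1, 0, 1} → 3 states.
For l_f = 4: m_f ∈ {m_i−1, m_i, m_i+1} ∩ [−4, 4] = {-1, 0, 1} → 3 states.
Total: 6.

6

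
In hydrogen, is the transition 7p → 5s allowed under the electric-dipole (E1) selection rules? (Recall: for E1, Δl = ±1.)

allowed

l: 1 → 0 (Δl = -1). Δl = ±1 ✓.
All E1 selection rules are satisfied.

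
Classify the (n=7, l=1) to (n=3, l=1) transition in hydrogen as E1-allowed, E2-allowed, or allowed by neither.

Δl = 1 − 1 = +0; l_i + l_f = 2.
E1 (Δl = ±1): not satisfied.
E2 (Δl = 0,±2, l_i+l_f ≥ 2): satisfied.

E2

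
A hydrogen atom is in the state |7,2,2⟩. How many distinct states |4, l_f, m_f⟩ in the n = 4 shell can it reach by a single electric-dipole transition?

4

E1 requires Δl = ±1, so l_f ∈ {1, 3}; with 0 ≤ l_f ≤ n_f−1 = 3, the allowed l_f values are {1, 3}.
For l_f = 1: m_f ∈ {m_i−1, m_i, m_i+1} ∩ [−1, 1] = {1} → 1 state.
For l_f = 3: m_f ∈ {m_i−1, m_i, m_i+1} ∩ [−3, 3] = {1, 2, 3} → 3 states.
Total: 4.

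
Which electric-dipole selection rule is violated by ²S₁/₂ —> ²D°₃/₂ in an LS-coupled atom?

Parity must change: even → odd — ok.
ΔS = 0: S: 1/2 → 1/2 — ok.
ΔL = 0, ±1 (not L=0↔0): L: 0 → 2, ΔL = +2 — fails.
ΔJ = 0, ±1 (not J=0↔0): J: 1/2 → 3/2, ΔJ = +1 — ok.

the ΔL = 0, ±1 rule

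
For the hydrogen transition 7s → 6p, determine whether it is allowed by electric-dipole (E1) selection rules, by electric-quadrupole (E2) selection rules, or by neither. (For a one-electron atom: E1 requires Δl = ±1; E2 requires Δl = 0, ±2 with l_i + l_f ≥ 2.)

Δl = 1 − 0 = +1; l_i + l_f = 1.
E1 (Δl = ±1): satisfied.
E2 (Δl = 0,±2, l_i+l_f ≥ 2): not satisfied.

E1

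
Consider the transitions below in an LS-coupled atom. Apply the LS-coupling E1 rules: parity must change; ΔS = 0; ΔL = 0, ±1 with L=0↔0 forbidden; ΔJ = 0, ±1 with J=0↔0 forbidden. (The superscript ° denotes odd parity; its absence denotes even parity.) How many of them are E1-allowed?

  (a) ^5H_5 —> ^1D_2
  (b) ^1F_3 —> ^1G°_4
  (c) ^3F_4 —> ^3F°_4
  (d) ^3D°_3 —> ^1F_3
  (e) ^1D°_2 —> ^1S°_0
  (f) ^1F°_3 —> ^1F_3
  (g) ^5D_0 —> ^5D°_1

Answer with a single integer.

(a) forbidden (parity, ΔS, ΔL, ΔJ fail)
(b) allowed
(c) allowed
(d) forbidden (ΔS fails)
(e) forbidden (parity, ΔL, ΔJ fail)
(f) allowed
(g) allowed
Total allowed: 4 of 7.

4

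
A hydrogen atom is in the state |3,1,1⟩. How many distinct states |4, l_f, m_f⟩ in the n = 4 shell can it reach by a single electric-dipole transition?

E1 requires Δl = ±1, so l_f ∈ {0, 2}; with 0 ≤ l_f ≤ n_f−1 = 3, the allowed l_f values are {0, 2}.
For l_f = 0: m_f ∈ {m_i−1, m_i, m_i+1} ∩ [−0, 0] = {0} → 1 state.
For l_f = 2: m_f ∈ {m_i−1, m_i, m_i+1} ∩ [−2, 2] = {0, 1, 2} → 3 states.
Total: 4.

4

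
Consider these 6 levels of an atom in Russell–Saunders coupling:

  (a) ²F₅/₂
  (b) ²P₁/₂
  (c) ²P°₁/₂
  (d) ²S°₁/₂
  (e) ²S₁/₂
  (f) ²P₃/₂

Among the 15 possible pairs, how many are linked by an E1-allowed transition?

(a)–(b): forbidden (parity, ΔL, ΔJ).
(a)–(c): forbidden (ΔL, ΔJ).
(a)–(d): forbidden (ΔL, ΔJ).
(a)–(e): forbidden (parity, ΔL, ΔJ).
(a)–(f): forbidden (parity, ΔL).
(b)–(c): allowed.
(b)–(d): allowed.
(b)–(e): forbidden (parity).
(b)–(f): forbidden (parity).
(c)–(d): forbidden (parity).
(c)–(e): allowed.
(c)–(f): allowed.
(d)–(e): forbidden (ΔL).
(d)–(f): allowed.
(e)–(f): forbidden (parity).
Allowed pairs: 5 of 15.

5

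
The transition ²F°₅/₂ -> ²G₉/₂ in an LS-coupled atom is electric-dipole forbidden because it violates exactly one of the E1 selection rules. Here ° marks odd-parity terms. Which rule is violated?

Reading off the term symbols: S 1/2→1/2, L 3→4, J 5/2→9/2, parity odd→even.
Parity must change: odd → even — satisfied.
ΔS = 0: S: 1/2 → 1/2 — satisfied.
ΔL = 0, ±1 (not L=0↔0): L: 3 → 4, ΔL = +1 — satisfied.
ΔJ = 0, ±1 (not J=0↔0): J: 5/2 → 9/2, ΔJ = +2 — violated.

the ΔJ = 0, ±1 rule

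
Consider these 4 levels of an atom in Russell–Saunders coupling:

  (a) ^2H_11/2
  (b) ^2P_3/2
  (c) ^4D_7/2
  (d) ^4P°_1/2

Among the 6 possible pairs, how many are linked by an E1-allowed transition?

(a)–(b): forbidden (parity, ΔL, ΔJ).
(a)–(c): forbidden (parity, ΔS, ΔL, ΔJ).
(a)–(d): forbidden (ΔS, ΔL, ΔJ).
(b)–(c): forbidden (parity, ΔS, ΔJ).
(b)–(d): forbidden (ΔS).
(c)–(d): forbidden (ΔJ).
Allowed pairs: 0 of 6.

0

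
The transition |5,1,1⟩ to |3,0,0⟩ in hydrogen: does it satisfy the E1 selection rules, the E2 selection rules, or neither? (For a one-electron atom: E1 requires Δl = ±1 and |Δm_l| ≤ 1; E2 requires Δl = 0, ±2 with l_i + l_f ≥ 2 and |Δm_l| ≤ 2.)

Δl = 0 − 1 = -1; l_i + l_f = 1.
Δm_l = -1.
E1 (Δl = ±1, |Δm_l| ≤ 1): satisfied.
E2 (Δl = 0,±2, l_i+l_f ≥ 2, |Δm_l| ≤ 2): not satisfied.

E1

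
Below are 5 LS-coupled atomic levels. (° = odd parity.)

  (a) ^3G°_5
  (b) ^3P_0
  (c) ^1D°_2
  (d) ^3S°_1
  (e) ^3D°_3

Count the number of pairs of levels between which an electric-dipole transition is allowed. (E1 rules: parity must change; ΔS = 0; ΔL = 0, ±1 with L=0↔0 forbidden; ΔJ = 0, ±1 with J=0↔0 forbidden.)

(a)–(b): forbidden (ΔL, ΔJ).
(a)–(c): forbidden (parity, ΔS, ΔL, ΔJ).
(a)–(d): forbidden (parity, ΔL, ΔJ).
(a)–(e): forbidden (parity, ΔL, ΔJ).
(b)–(c): forbidden (ΔS, ΔJ).
(b)–(d): allowed.
(b)–(e): forbidden (ΔJ).
(c)–(d): forbidden (parity, ΔS, ΔL).
(c)–(e): forbidden (parity, ΔS).
(d)–(e): forbidden (parity, ΔL, ΔJ).
Allowed pairs: 1 of 10.

1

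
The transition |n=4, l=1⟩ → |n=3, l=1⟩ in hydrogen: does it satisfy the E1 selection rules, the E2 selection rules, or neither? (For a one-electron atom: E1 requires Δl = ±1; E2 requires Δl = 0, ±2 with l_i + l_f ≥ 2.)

E2

Δl = 1 − 1 = +0; l_i + l_f = 2.
E1 (Δl = ±1): not satisfied.
E2 (Δl = 0,±2, l_i+l_f ≥ 2): satisfied.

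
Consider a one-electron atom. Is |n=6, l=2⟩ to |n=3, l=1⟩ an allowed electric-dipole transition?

allowed

Δl = 1 − 2 = -1; the E1 rule Δl = ±1 is ✓.
All E1 selection rules are satisfied.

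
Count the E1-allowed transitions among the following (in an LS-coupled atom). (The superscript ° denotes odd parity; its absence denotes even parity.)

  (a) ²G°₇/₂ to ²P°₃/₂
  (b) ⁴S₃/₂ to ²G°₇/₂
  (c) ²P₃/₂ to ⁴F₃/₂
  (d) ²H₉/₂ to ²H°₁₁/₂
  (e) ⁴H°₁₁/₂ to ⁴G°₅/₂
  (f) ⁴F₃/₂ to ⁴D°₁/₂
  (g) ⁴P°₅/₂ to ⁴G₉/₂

(a) forbidden (parity, ΔL, ΔJ fail)
(b) forbidden (ΔS, ΔL, ΔJ fail)
(c) forbidden (parity, ΔS, ΔL fail)
(d) allowed
(e) forbidden (parity, ΔJ fail)
(f) allowed
(g) forbidden (ΔL, ΔJ fail)
Total allowed: 2 of 7.

2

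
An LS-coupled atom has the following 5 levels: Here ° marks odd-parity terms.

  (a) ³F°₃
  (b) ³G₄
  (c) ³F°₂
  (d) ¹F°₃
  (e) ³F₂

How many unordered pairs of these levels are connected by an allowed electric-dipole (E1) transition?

3

(a)–(b): allowed.
(a)–(c): forbidden (parity).
(a)–(d): forbidden (parity, ΔS).
(a)–(e): allowed.
(b)–(c): forbidden (ΔJ).
(b)–(d): forbidden (ΔS).
(b)–(e): forbidden (parity, ΔJ).
(c)–(d): forbidden (parity, ΔS).
(c)–(e): allowed.
(d)–(e): forbidden (ΔS).
Allowed pairs: 3 of 10.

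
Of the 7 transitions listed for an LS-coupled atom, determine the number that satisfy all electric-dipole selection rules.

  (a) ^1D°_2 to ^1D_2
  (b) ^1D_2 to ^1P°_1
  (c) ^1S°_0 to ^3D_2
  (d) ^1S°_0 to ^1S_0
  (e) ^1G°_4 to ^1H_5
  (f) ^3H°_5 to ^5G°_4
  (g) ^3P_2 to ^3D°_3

4

(a) allowed
(b) allowed
(c) forbidden (ΔS, ΔL, ΔJ fail)
(d) forbidden (ΔL, ΔJ fail)
(e) allowed
(f) forbidden (parity, ΔS fail)
(g) allowed
Total allowed: 4 of 7.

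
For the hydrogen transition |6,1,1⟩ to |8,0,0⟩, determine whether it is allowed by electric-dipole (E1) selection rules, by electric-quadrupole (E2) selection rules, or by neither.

E1

Δl = 0 − 1 = -1; l_i + l_f = 1.
Δm_l = -1.
E1 (Δl = ±1, |Δm_l| ≤ 1): satisfied.
E2 (Δl = 0,±2, l_i+l_f ≥ 2, |Δm_l| ≤ 2): not satisfied.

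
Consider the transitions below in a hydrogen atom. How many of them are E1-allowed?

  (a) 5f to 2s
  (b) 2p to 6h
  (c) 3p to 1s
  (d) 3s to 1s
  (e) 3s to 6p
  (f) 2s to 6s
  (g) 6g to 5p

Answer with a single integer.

2

(a) forbidden — Δl = -3 (E1 requires Δl = ±1)
(b) forbidden — Δl = +4 (E1 requires Δl = ±1)
(c) allowed
(d) forbidden — Δl = +0 (E1 requires Δl = ±1)
(e) allowed
(f) forbidden — Δl = +0 (E1 requires Δl = ±1)
(g) forbidden — Δl = -3 (E1 requires Δl = ±1)
Total allowed: 2 of 7.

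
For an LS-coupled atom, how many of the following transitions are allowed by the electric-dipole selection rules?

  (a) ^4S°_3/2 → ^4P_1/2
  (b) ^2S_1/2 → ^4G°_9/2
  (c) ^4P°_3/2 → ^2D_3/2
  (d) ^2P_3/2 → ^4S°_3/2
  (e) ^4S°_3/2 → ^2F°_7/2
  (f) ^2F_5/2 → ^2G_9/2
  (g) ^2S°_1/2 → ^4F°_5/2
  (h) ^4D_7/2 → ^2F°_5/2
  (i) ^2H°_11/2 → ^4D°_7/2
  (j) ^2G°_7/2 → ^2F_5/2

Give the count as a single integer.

(a) allowed
(b) forbidden (ΔS, ΔL, ΔJ fail)
(c) forbidden (ΔS fails)
(d) forbidden (ΔS fails)
(e) forbidden (parity, ΔS, ΔL, ΔJ fail)
(f) forbidden (parity, ΔJ fail)
(g) forbidden (parity, ΔS, ΔL, ΔJ fail)
(h) forbidden (ΔS fails)
(i) forbidden (parity, ΔS, ΔL, ΔJ fail)
(j) allowed
Total allowed: 2 of 10.

2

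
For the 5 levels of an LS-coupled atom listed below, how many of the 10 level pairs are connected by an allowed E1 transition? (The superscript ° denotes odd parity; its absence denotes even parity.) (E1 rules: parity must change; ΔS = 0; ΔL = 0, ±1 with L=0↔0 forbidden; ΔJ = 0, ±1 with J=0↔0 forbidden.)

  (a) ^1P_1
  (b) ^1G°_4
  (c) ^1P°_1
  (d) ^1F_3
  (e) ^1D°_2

(a)–(b): forbidden (ΔL, ΔJ).
(a)–(c): allowed.
(a)–(d): forbidden (parity, ΔL, ΔJ).
(a)–(e): allowed.
(b)–(c): forbidden (parity, ΔL, ΔJ).
(b)–(d): allowed.
(b)–(e): forbidden (parity, ΔL, ΔJ).
(c)–(d): forbidden (ΔL, ΔJ).
(c)–(e): forbidden (parity).
(d)–(e): allowed.
Allowed pairs: 4 of 10.

4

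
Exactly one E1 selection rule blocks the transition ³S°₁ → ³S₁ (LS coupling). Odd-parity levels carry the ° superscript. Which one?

the L=0 ↔ L=0 exclusion

Reading off the term symbols: S 1→1, L 0→0, J 1→1, parity odd→even.
ΔJ = 0, ±1 (not J=0↔0): J: 1 → 1, ΔJ = +0 — passes.
ΔS = 0: S: 1 → 1 — passes.
ΔL = 0, ±1 (not L=0↔0): L: 0 → 0, ΔL = +0 — fails.
Parity must change: odd → even — passes.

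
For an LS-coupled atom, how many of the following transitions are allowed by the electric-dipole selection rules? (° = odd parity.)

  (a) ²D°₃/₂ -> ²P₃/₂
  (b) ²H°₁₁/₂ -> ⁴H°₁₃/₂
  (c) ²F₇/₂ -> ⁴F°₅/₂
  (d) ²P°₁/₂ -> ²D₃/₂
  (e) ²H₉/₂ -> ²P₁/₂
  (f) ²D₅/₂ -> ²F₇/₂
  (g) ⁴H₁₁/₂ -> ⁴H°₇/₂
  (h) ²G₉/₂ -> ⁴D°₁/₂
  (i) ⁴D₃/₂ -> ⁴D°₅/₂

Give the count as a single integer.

3

(a) allowed
(b) forbidden (parity, ΔS fail)
(c) forbidden (ΔS fails)
(d) allowed
(e) forbidden (parity, ΔL, ΔJ fail)
(f) forbidden (parity fails)
(g) forbidden (ΔJ fails)
(h) forbidden (ΔS, ΔL, ΔJ fail)
(i) allowed
Total allowed: 3 of 9.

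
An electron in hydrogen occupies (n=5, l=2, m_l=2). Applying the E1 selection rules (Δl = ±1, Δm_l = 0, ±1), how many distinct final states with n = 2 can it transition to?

1

E1 requires Δl = ±1, so l_f ∈ {1, 3}; with 0 ≤ l_f ≤ n_f−1 = 1, the allowed l_f values are {1}.
For l_f = 1: m_f ∈ {m_i−1, m_i, m_i+1} ∩ [−1, 1] = {1} → 1 state.
Total: 1.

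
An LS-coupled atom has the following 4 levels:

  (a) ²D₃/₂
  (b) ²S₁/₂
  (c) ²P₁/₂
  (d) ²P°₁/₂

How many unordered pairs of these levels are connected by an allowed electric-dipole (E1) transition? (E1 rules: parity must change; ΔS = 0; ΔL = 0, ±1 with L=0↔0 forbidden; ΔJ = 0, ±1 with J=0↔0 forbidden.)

3

(a)–(b): forbidden (parity, ΔL).
(a)–(c): forbidden (parity).
(a)–(d): allowed.
(b)–(c): forbidden (parity).
(b)–(d): allowed.
(c)–(d): allowed.
Allowed pairs: 3 of 6.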